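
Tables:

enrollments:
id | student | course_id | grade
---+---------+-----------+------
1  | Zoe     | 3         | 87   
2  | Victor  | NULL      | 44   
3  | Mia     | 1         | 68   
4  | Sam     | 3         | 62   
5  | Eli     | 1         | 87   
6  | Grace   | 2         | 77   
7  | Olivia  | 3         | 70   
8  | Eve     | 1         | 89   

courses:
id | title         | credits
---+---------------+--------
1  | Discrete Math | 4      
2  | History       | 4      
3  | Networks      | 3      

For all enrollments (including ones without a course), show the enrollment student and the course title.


LEFT JOIN keeps every row from enrollments (the left table); where course_id has no match in courses, the course columns become NULL. Walk through each enrollment:
  - enrollment 1 (Zoe): course_id=3 -> matches Networks
  - enrollment 2 (Victor): course_id=NULL, no match -> kept with NULL
  - enrollment 3 (Mia): course_id=1 -> matches Discrete Math
  - enrollment 4 (Sam): course_id=3 -> matches Networks
  - enrollment 5 (Eli): course_id=1 -> matches Discrete Math
  - enrollment 6 (Grace): course_id=2 -> matches History
  - enrollment 7 (Olivia): course_id=3 -> matches Networks
  - enrollment 8 (Eve): course_id=1 -> matches Discrete Math
All 8 rows appear; 1 has NULL course.

SQL:
SELECT a.student, b.title AS course
FROM enrollments a
LEFT JOIN courses b ON a.course_id = b.id

Result:
student | course       
--------+--------------
Zoe     | Networks     
Victor  | NULL         
Mia     | Discrete Math
Sam     | Networks     
Eli     | Discrete Math
Grace   | History      
Olivia  | Networks     
Eve     | Discrete Math


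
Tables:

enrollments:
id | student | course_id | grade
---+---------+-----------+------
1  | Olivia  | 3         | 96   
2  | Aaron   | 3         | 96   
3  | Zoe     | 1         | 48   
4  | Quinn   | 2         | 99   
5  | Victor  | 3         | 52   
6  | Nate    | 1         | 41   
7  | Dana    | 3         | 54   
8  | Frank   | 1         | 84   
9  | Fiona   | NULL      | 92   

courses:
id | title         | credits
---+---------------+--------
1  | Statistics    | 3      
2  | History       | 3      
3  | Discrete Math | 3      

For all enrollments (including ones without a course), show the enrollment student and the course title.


LEFT JOIN keeps every row from enrollments (the left table); where course_id has no match in courses, the course columns become NULL. Walk through each enrollment:
  - enrollment 1 (Olivia): course_id=3 -> matches Discrete Math
  - enrollment 2 (Aaron): course_id=3 -> matches Discrete Math
  - enrollment 3 (Zoe): course_id=1 -> matches Statistics
  - enrollment 4 (Quinn): course_id=2 -> matches History
  - enrollment 5 (Victor): course_id=3 -> matches Discrete Math
  - enrollment 6 (Nate): course_id=1 -> matches Statistics
  - enrollment 7 (Dana): course_id=3 -> matches Discrete Math
  - enrollment 8 (Frank): course_id=1 -> matches Statistics
  - enrollment 9 (Fiona): course_id=NULL, no match -> kept with NULL
All 9 rows appear; 1 has NULL course.

SQL:
SELECT a.student, b.title AS course
FROM enrollments a
LEFT JOIN courses b ON a.course_id = b.id

Result:
student | course       
--------+--------------
Olivia  | Discrete Math
Aaron   | Discrete Math
Zoe     | Statistics   
Quinn   | History      
Victor  | Discrete Math
Nate    | Statistics   
Dana    | Discrete Math
Frank   | Statistics   
Fiona   | NULL         


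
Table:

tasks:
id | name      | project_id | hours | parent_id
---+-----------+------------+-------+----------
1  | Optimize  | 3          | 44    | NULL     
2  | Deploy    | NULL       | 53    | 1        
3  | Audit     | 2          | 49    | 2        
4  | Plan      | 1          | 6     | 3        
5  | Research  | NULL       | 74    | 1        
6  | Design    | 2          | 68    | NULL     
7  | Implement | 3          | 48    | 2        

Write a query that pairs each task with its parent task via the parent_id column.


This is a self-join: tasks is joined to a second copy of itself, matching each row's parent_id to another row's id. Use LEFT JOIN so rows with parent_id=NULL are kept.
  - task 1 (Optimize): parent_id=NULL -> NULL
  - task 2 (Deploy): parent_id=1 -> Optimize
  - task 3 (Audit): parent_id=2 -> Deploy
  - task 4 (Plan): parent_id=3 -> Audit
  - task 5 (Research): parent_id=1 -> Optimize
  - task 6 (Design): parent_id=NULL -> NULL
  - task 7 (Implement): parent_id=2 -> Deploy

SQL:
SELECT a.name AS item, b.name AS parent
FROM tasks a
LEFT JOIN tasks b ON a.parent_id = b.id

Result:
item      | parent  
----------+---------
Optimize  | NULL    
Deploy    | Optimize
Audit     | Deploy  
Plan      | Audit   
Research  | Optimize
Design    | NULL    
Implement | Deploy  


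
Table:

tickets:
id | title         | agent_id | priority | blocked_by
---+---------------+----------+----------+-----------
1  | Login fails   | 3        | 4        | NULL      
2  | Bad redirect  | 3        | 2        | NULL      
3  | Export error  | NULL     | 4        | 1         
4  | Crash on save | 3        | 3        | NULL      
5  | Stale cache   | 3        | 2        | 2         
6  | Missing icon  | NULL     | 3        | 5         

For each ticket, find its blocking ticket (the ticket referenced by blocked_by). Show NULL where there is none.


This is a self-join: tickets is joined to a second copy of itself, matching each row's blocked_by to another row's id. Use LEFT JOIN so rows with blocked_by=NULL are kept.
  - ticket 1 (Login fails): blocked_by=NULL -> NULL
  - ticket 2 (Bad redirect): blocked_by=NULL -> NULL
  - ticket 3 (Export error): blocked_by=1 -> Login fails
  - ticket 4 (Crash on save): blocked_by=NULL -> NULL
  - ticket 5 (Stale cache): blocked_by=2 -> Bad redirect
  - ticket 6 (Missing icon): blocked_by=5 -> Stale cache

SQL:
SELECT a.title AS item, b.title AS blocked_by
FROM tickets a
LEFT JOIN tickets b ON a.blocked_by = b.id

Result:
item          | blocked_by  
--------------+-------------
Login fails   | NULL        
Bad redirect  | NULL        
Export error  | Login fails 
Crash on save | NULL        
Stale cache   | Bad redirect
Missing icon  | Stale cache 


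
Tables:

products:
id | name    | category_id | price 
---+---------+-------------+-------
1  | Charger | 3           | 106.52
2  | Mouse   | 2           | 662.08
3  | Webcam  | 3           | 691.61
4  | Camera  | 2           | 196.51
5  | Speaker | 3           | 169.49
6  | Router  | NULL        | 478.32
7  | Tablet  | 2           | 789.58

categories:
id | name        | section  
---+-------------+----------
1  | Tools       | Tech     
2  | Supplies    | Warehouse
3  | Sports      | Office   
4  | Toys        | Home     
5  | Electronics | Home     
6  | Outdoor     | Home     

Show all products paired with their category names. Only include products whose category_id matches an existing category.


INNER JOIN keeps only products rows whose category_id matches an id in categories. Walk through each product:
  - product 1 (Charger): category_id=3 -> matches Sports
  - product 2 (Mouse): category_id=2 -> matches Supplies
  - product 3 (Webcam): category_id=3 -> matches Sports
  - product 4 (Camera): category_id=2 -> matches Supplies
  - product 5 (Speaker): category_id=3 -> matches Sports
  - product 6 (Router): category_id=NULL, no match -> dropped
  - product 7 (Tablet): category_id=2 -> matches Supplies
So 1 of 7 rows is dropped.

SQL:
SELECT a.name, b.name AS category
FROM products a
INNER JOIN categories b ON a.category_id = b.id

Result:
name    | category
--------+---------
Charger | Sports  
Mouse   | Supplies
Webcam  | Sports  
Camera  | Supplies
Speaker | Sports  
Tablet  | Supplies


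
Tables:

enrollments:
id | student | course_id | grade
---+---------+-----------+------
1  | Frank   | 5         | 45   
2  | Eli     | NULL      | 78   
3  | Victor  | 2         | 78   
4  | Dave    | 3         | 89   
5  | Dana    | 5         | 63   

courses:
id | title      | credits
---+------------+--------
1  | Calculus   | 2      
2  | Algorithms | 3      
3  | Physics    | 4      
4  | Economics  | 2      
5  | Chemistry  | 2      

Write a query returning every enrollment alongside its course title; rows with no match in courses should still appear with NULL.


LEFT JOIN keeps every row from enrollments (the left table); where course_id has no match in courses, the course columns become NULL. Walk through each enrollment:
  - enrollment 1 (Frank): course_id=5 -> matches Chemistry
  - enrollment 2 (Eli): course_id=NULL, no match -> kept with NULL
  - enrollment 3 (Victor): course_id=2 -> matches Algorithms
  - enrollment 4 (Dave): course_id=3 -> matches Physics
  - enrollment 5 (Dana): course_id=5 -> matches Chemistry
All 5 rows appear; 1 has NULL course.

SQL:
SELECT a.student, b.title AS course
FROM enrollments a
LEFT JOIN courses b ON a.course_id = b.id

Result:
student | course    
--------+-----------
Frank   | Chemistry 
Eli     | NULL      
Victor  | Algorithms
Dave    | Physics   
Dana    | Chemistry 


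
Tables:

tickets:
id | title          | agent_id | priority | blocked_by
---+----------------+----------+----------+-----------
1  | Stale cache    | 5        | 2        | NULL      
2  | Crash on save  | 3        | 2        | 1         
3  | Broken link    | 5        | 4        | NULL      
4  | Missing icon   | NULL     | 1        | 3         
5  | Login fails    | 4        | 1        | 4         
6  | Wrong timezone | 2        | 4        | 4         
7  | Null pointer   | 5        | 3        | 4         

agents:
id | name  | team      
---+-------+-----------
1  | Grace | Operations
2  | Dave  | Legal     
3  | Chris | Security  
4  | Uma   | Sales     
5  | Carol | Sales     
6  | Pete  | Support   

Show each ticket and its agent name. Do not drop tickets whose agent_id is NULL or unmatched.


LEFT JOIN keeps every row from tickets (the left table); where agent_id has no match in agents, the agent columns become NULL. Walk through each ticket:
  - ticket 1 (Stale cache): agent_id=5 -> matches Carol
  - ticket 2 (Crash on save): agent_id=3 -> matches Chris
  - ticket 3 (Broken link): agent_id=5 -> matches Carol
  - ticket 4 (Missing icon): agent_id=NULL, no match -> kept with NULL
  - ticket 5 (Login fails): agent_id=4 -> matches Uma
  - ticket 6 (Wrong timezone): agent_id=2 -> matches Dave
  - ticket 7 (Null pointer): agent_id=5 -> matches Carol
All 7 rows appear; 1 has NULL agent.

SQL:
SELECT a.title, b.name AS agent
FROM tickets a
LEFT JOIN agents b ON a.agent_id = b.id

Result:
title          | agent
---------------+------
Stale cache    | Carol
Crash on save  | Chris
Broken link    | Carol
Missing icon   | NULL 
Login fails    | Uma  
Wrong timezone | Dave 
Null pointer   | Carol


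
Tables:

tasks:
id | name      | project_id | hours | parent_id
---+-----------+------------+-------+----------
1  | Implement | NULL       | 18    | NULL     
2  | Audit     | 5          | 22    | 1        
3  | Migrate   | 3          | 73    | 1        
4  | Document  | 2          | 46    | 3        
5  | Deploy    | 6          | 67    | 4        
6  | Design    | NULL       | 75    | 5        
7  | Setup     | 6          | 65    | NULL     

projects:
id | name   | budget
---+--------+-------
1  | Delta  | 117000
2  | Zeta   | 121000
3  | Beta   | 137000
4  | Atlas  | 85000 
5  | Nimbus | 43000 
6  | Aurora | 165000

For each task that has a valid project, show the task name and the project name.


INNER JOIN keeps only tasks rows whose project_id matches an id in projects. Walk through each task:
  - task 1 (Implement): project_id=NULL, no match -> dropped
  - task 2 (Audit): project_id=5 -> matches Nimbus
  - task 3 (Migrate): project_id=3 -> matches Beta
  - task 4 (Document): project_id=2 -> matches Zeta
  - task 5 (Deploy): project_id=6 -> matches Aurora
  - task 6 (Design): project_id=NULL, no match -> dropped
  - task 7 (Setup): project_id=6 -> matches Aurora
So 2 of 7 rows are dropped.

SQL:
SELECT a.name, b.name AS project
FROM tasks a
INNER JOIN projects b ON a.project_id = b.id

Result:
name     | project
---------+--------
Audit    | Nimbus 
Migrate  | Beta   
Document | Zeta   
Deploy   | Aurora 
Setup    | Aurora 


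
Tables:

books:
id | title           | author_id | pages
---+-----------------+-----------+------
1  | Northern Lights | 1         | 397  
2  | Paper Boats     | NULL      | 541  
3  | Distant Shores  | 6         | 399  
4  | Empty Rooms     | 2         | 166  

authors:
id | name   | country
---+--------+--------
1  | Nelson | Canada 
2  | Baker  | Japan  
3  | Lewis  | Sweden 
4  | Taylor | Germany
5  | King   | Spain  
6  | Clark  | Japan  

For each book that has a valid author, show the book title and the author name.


INNER JOIN keeps only books rows whose author_id matches an id in authors. Walk through each book:
  - book 1 (Northern Lights): author_id=1 -> matches Nelson
  - book 2 (Paper Boats): author_id=NULL, no match -> dropped
  - book 3 (Distant Shores): author_id=6 -> matches Clark
  - book 4 (Empty Rooms): author_id=2 -> matches Baker
So 1 of 4 rows is dropped.

SQL:
SELECT a.title, b.name AS author
FROM books a
INNER JOIN authors b ON a.author_id = b.id

Result:
title           | author
----------------+-------
Northern Lights | Nelson
Distant Shores  | Clark 
Empty Rooms     | Baker 


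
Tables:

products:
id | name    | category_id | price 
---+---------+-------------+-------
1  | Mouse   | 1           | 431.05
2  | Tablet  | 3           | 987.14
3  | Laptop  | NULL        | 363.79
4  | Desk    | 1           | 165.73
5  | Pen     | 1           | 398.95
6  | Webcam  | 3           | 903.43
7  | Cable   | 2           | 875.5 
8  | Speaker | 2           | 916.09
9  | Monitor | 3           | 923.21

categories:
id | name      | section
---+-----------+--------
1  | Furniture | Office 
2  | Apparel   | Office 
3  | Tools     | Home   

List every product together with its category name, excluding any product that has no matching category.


INNER JOIN keeps only products rows whose category_id matches an id in categories. Walk through each product:
  - product 1 (Mouse): category_id=1 -> matches Furniture
  - product 2 (Tablet): category_id=3 -> matches Tools
  - product 3 (Laptop): category_id=NULL, no match -> dropped
  - product 4 (Desk): category_id=1 -> matches Furniture
  - product 5 (Pen): category_id=1 -> matches Furniture
  - product 6 (Webcam): category_id=3 -> matches Tools
  - product 7 (Cable): category_id=2 -> matches Apparel
  - product 8 (Speaker): category_id=2 -> matches Apparel
  - product 9 (Monitor): category_id=3 -> matches Tools
So 1 of 9 rows is dropped.

SQL:
SELECT a.name, b.name AS category
FROM products a
INNER JOIN categories b ON a.category_id = b.id

Result:
name    | category 
--------+----------
Mouse   | Furniture
Tablet  | Tools    
Desk    | Furniture
Pen     | Furniture
Webcam  | Tools    
Cable   | Apparel  
Speaker | Apparel  
Monitor | Tools    


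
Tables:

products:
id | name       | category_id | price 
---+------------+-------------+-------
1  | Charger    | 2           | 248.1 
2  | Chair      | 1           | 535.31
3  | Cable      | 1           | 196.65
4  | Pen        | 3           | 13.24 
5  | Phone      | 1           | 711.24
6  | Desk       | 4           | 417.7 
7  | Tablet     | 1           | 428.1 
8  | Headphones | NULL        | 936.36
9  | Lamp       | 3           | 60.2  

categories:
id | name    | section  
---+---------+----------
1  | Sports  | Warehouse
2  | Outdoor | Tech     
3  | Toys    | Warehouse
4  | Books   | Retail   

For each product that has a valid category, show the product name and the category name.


INNER JOIN keeps only products rows whose category_id matches an id in categories. Walk through each product:
  - product 1 (Charger): category_id=2 -> matches Outdoor
  - product 2 (Chair): category_id=1 -> matches Sports
  - product 3 (Cable): category_id=1 -> matches Sports
  - product 4 (Pen): category_id=3 -> matches Toys
  - product 5 (Phone): category_id=1 -> matches Sports
  - product 6 (Desk): category_id=4 -> matches Books
  - product 7 (Tablet): category_id=1 -> matches Sports
  - product 8 (Headphones): category_id=NULL, no match -> dropped
  - product 9 (Lamp): category_id=3 -> matches Toys
So 1 of 9 rows is dropped.

SQL:
SELECT a.name, b.name AS category
FROM products a
INNER JOIN categories b ON a.category_id = b.id

Result:
name    | category
--------+---------
Charger | Outdoor 
Chair   | Sports  
Cable   | Sports  
Pen     | Toys    
Phone   | Sports  
Desk    | Books   
Tablet  | Sports  
Lamp    | Toys    


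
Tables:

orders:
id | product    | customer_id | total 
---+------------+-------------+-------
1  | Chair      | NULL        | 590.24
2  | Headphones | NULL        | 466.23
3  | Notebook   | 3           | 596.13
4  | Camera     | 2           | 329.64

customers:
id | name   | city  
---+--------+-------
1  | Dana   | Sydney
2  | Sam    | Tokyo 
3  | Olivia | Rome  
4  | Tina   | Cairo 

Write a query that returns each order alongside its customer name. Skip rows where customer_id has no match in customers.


INNER JOIN keeps only orders rows whose customer_id matches an id in customers. Walk through each order:
  - order 1 (Chair): customer_id=NULL, no match -> dropped
  - order 2 (Headphones): customer_id=NULL, no match -> dropped
  - order 3 (Notebook): customer_id=3 -> matches Olivia
  - order 4 (Camera): customer_id=2 -> matches Sam
So 2 of 4 rows are dropped.

SQL:
SELECT a.product, b.name AS customer
FROM orders a
INNER JOIN customers b ON a.customer_id = b.id

Result:
product  | customer
---------+---------
Notebook | Olivia  
Camera   | Sam     


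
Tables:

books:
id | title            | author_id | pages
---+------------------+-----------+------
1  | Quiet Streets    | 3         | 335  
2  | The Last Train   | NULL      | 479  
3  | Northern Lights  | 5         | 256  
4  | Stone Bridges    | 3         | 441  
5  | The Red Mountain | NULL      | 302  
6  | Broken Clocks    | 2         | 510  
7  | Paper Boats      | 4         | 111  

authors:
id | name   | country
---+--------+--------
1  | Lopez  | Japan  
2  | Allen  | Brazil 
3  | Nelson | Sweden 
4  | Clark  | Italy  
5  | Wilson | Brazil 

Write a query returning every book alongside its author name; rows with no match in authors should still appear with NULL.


LEFT JOIN keeps every row from books (the left table); where author_id has no match in authors, the author columns become NULL. Walk through each book:
  - book 1 (Quiet Streets): author_id=3 -> matches Nelson
  - book 2 (The Last Train): author_id=NULL, no match -> kept with NULL
  - book 3 (Northern Lights): author_id=5 -> matches Wilson
  - book 4 (Stone Bridges): author_id=3 -> matches Nelson
  - book 5 (The Red Mountain): author_id=NULL, no match -> kept with NULL
  - book 6 (Broken Clocks): author_id=2 -> matches Allen
  - book 7 (Paper Boats): author_id=4 -> matches Clark
All 7 rows appear; 2 have NULL author.

SQL:
SELECT a.title, b.name AS author
FROM books a
LEFT JOIN authors b ON a.author_id = b.id

Result:
title            | author
-----------------+-------
Quiet Streets    | Nelson
The Last Train   | NULL  
Northern Lights  | Wilson
Stone Bridges    | Nelson
The Red Mountain | NULL  
Broken Clocks    | Allen 
Paper Boats      | Clark 


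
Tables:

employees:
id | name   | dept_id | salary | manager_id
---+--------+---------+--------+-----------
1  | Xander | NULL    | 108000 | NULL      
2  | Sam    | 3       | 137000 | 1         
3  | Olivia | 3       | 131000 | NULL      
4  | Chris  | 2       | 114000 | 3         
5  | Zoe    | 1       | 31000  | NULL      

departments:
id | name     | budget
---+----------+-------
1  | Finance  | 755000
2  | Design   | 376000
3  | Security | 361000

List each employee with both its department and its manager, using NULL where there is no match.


Two LEFT JOINs from the same base table employees: one to departments via dept_id, one to employees itself via manager_id. Both are LEFT so every employee is preserved.
Match against departments:
  - employee 1 (Xander): dept_id=NULL, no match -> kept with NULL
  - employee 2 (Sam): dept_id=3 -> matches Security
  - employee 3 (Olivia): dept_id=3 -> matches Security
  - employee 4 (Chris): dept_id=2 -> matches Design
  - employee 5 (Zoe): dept_id=1 -> matches Finance
Match against employees (self):
  - employee 1 (Xander): manager_id=NULL -> NULL
  - employee 2 (Sam): manager_id=1 -> Xander
  - employee 3 (Olivia): manager_id=NULL -> NULL
  - employee 4 (Chris): manager_id=3 -> Olivia
  - employee 5 (Zoe): manager_id=NULL -> NULL

SQL:
SELECT a.name, b.name AS department, c.name AS manager
FROM employees a
LEFT JOIN departments b ON a.dept_id = b.id
LEFT JOIN employees c ON a.manager_id = c.id

Result:
name   | department | manager
-------+------------+--------
Xander | NULL       | NULL   
Sam    | Security   | Xander 
Olivia | Security   | NULL   
Chris  | Design     | Olivia 
Zoe    | Finance    | NULL   


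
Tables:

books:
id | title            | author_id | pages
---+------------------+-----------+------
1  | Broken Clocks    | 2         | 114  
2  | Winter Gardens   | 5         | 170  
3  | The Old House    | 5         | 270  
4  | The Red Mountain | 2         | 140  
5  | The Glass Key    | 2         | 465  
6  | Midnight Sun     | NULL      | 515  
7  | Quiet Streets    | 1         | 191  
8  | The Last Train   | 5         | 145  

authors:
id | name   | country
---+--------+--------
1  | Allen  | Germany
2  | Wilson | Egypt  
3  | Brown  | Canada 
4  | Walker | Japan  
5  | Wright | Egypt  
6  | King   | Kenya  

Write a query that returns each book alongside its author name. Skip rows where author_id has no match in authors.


INNER JOIN keeps only books rows whose author_id matches an id in authors. Walk through each book:
  - book 1 (Broken Clocks): author_id=2 -> matches Wilson
  - book 2 (Winter Gardens): author_id=5 -> matches Wright
  - book 3 (The Old House): author_id=5 -> matches Wright
  - book 4 (The Red Mountain): author_id=2 -> matches Wilson
  - book 5 (The Glass Key): author_id=2 -> matches Wilson
  - book 6 (Midnight Sun): author_id=NULL, no match -> dropped
  - book 7 (Quiet Streets): author_id=1 -> matches Allen
  - book 8 (The Last Train): author_id=5 -> matches Wright
So 1 of 8 rows is dropped.

SQL:
SELECT a.title, b.name AS author
FROM books a
INNER JOIN authors b ON a.author_id = b.id

Result:
title            | author
-----------------+-------
Broken Clocks    | Wilson
Winter Gardens   | Wright
The Old House    | Wright
The Red Mountain | Wilson
The Glass Key    | Wilson
Quiet Streets    | Allen 
The Last Train   | Wright


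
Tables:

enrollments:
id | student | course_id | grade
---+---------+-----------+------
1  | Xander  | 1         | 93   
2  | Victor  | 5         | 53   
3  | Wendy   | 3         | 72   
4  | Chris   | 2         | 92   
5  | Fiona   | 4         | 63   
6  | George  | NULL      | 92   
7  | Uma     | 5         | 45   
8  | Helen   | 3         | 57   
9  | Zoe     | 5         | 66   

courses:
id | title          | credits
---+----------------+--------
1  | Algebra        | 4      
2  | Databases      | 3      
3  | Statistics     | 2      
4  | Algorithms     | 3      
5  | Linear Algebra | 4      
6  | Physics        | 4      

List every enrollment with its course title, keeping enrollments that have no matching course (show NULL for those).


LEFT JOIN keeps every row from enrollments (the left table); where course_id has no match in courses, the course columns become NULL. Walk through each enrollment:
  - enrollment 1 (Xander): course_id=1 -> matches Algebra
  - enrollment 2 (Victor): course_id=5 -> matches Linear Algebra
  - enrollment 3 (Wendy): course_id=3 -> matches Statistics
  - enrollment 4 (Chris): course_id=2 -> matches Databases
  - enrollment 5 (Fiona): course_id=4 -> matches Algorithms
  - enrollment 6 (George): course_id=NULL, no match -> kept with NULL
  - enrollment 7 (Uma): course_id=5 -> matches Linear Algebra
  - enrollment 8 (Helen): course_id=3 -> matches Statistics
  - enrollment 9 (Zoe): course_id=5 -> matches Linear Algebra
All 9 rows appear; 1 has NULL course.

SQL:
SELECT a.student, b.title AS course
FROM enrollments a
LEFT JOIN courses b ON a.course_id = b.id

Result:
student | course        
--------+---------------
Xander  | Algebra       
Victor  | Linear Algebra
Wendy   | Statistics    
Chris   | Databases     
Fiona   | Algorithms    
George  | NULL          
Uma     | Linear Algebra
Helen   | Statistics    
Zoe     | Linear Algebra


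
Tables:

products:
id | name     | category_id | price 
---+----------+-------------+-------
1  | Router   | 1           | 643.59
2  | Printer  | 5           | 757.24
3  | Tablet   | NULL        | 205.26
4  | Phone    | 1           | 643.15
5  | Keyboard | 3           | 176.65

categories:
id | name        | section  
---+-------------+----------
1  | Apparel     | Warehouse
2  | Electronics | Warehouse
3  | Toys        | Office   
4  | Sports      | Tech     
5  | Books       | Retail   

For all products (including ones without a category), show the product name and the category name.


LEFT JOIN keeps every row from products (the left table); where category_id has no match in categories, the category columns become NULL. Walk through each product:
  - product 1 (Router): category_id=1 -> matches Apparel
  - product 2 (Printer): category_id=5 -> matches Books
  - product 3 (Tablet): category_id=NULL, no match -> kept with NULL
  - product 4 (Phone): category_id=1 -> matches Apparel
  - product 5 (Keyboard): category_id=3 -> matches Toys
All 5 rows appear; 1 has NULL category.

SQL:
SELECT a.name, b.name AS category
FROM products a
LEFT JOIN categories b ON a.category_id = b.id

Result:
name     | category
---------+---------
Router   | Apparel 
Printer  | Books   
Tablet   | NULL    
Phone    | Apparel 
Keyboard | Toys    


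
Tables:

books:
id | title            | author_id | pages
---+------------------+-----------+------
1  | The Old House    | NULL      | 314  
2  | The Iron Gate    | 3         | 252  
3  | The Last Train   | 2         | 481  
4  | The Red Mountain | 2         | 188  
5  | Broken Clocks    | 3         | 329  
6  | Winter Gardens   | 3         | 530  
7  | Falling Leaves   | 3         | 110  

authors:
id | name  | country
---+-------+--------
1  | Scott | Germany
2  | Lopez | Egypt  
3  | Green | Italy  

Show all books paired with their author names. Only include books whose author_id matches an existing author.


INNER JOIN keeps only books rows whose author_id matches an id in authors. Walk through each book:
  - book 1 (The Old House): author_id=NULL, no match -> dropped
  - book 2 (The Iron Gate): author_id=3 -> matches Green
  - book 3 (The Last Train): author_id=2 -> matches Lopez
  - book 4 (The Red Mountain): author_id=2 -> matches Lopez
  - book 5 (Broken Clocks): author_id=3 -> matches Green
  - book 6 (Winter Gardens): author_id=3 -> matches Green
  - book 7 (Falling Leaves): author_id=3 -> matches Green
So 1 of 7 rows is dropped.

SQL:
SELECT a.title, b.name AS author
FROM books a
INNER JOIN authors b ON a.author_id = b.id

Result:
title            | author
-----------------+-------
The Iron Gate    | Green 
The Last Train   | Lopez 
The Red Mountain | Lopez 
Broken Clocks    | Green 
Winter Gardens   | Green 
Falling Leaves   | Green 


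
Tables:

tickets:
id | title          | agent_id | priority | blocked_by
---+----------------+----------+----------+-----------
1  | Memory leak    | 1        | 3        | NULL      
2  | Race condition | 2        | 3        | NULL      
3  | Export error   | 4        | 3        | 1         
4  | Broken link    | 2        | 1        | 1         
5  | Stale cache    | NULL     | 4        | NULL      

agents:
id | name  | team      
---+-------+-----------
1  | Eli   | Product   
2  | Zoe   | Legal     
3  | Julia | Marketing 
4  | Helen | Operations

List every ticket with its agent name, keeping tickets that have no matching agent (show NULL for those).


LEFT JOIN keeps every row from tickets (the left table); where agent_id has no match in agents, the agent columns become NULL. Walk through each ticket:
  - ticket 1 (Memory leak): agent_id=1 -> matches Eli
  - ticket 2 (Race condition): agent_id=2 -> matches Zoe
  - ticket 3 (Export error): agent_id=4 -> matches Helen
  - ticket 4 (Broken link): agent_id=2 -> matches Zoe
  - ticket 5 (Stale cache): agent_id=NULL, no match -> kept with NULL
All 5 rows appear; 1 has NULL agent.

SQL:
SELECT a.title, b.name AS agent
FROM tickets a
LEFT JOIN agents b ON a.agent_id = b.id

Result:
title          | agent
---------------+------
Memory leak    | Eli  
Race condition | Zoe  
Export error   | Helen
Broken link    | Zoe  
Stale cache    | NULL 


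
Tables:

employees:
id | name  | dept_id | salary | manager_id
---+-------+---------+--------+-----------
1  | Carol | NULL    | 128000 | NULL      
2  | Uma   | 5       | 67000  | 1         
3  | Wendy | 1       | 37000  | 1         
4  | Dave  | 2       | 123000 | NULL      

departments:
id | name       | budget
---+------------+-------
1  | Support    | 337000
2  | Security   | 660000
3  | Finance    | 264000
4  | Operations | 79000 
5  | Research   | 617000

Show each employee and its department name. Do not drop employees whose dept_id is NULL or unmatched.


LEFT JOIN keeps every row from employees (the left table); where dept_id has no match in departments, the department columns become NULL. Walk through each employee:
  - employee 1 (Carol): dept_id=NULL, no match -> kept with NULL
  - employee 2 (Uma): dept_id=5 -> matches Research
  - employee 3 (Wendy): dept_id=1 -> matches Support
  - employee 4 (Dave): dept_id=2 -> matches Security
All 4 rows appear; 1 has NULL department.

SQL:
SELECT a.name, b.name AS department
FROM employees a
LEFT JOIN departments b ON a.dept_id = b.id

Result:
name  | department
------+-----------
Carol | NULL      
Uma   | Research  
Wendy | Support   
Dave  | Security  


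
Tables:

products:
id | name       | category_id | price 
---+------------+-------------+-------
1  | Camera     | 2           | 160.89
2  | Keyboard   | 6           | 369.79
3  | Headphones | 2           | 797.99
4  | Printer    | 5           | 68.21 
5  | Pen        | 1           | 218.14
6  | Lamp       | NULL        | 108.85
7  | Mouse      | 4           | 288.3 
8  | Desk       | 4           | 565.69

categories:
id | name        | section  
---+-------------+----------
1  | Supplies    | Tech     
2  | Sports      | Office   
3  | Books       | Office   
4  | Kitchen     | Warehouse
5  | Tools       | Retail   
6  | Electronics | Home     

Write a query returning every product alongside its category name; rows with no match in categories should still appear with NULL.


LEFT JOIN keeps every row from products (the left table); where category_id has no match in categories, the category columns become NULL. Walk through each product:
  - product 1 (Camera): category_id=2 -> matches Sports
  - product 2 (Keyboard): category_id=6 -> matches Electronics
  - product 3 (Headphones): category_id=2 -> matches Sports
  - product 4 (Printer): category_id=5 -> matches Tools
  - product 5 (Pen): category_id=1 -> matches Supplies
  - product 6 (Lamp): category_id=NULL, no match -> kept with NULL
  - product 7 (Mouse): category_id=4 -> matches Kitchen
  - product 8 (Desk): category_id=4 -> matches Kitchen
All 8 rows appear; 1 has NULL category.

SQL:
SELECT a.name, b.name AS category
FROM products a
LEFT JOIN categories b ON a.category_id = b.id

Result:
name       | category   
-----------+------------
Camera     | Sports     
Keyboard   | Electronics
Headphones | Sports     
Printer    | Tools      
Pen        | Supplies   
Lamp       | NULL       
Mouse      | Kitchen    
Desk       | Kitchen    


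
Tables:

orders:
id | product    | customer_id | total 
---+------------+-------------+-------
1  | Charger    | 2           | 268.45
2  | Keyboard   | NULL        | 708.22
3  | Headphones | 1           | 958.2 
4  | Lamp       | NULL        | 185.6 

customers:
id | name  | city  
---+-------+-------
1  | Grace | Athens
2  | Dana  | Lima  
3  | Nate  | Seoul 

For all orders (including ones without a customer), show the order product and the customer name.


LEFT JOIN keeps every row from orders (the left table); where customer_id has no match in customers, the customer columns become NULL. Walk through each order:
  - order 1 (Charger): customer_id=2 -> matches Dana
  - order 2 (Keyboard): customer_id=NULL, no match -> kept with NULL
  - order 3 (Headphones): customer_id=1 -> matches Grace
  - order 4 (Lamp): customer_id=NULL, no match -> kept with NULL
All 4 rows appear; 2 have NULL customer.

SQL:
SELECT a.product, b.name AS customer
FROM orders a
LEFT JOIN customers b ON a.customer_id = b.id

Result:
product    | customer
-----------+---------
Charger    | Dana    
Keyboard   | NULL    
Headphones | Grace   
Lamp       | NULL    


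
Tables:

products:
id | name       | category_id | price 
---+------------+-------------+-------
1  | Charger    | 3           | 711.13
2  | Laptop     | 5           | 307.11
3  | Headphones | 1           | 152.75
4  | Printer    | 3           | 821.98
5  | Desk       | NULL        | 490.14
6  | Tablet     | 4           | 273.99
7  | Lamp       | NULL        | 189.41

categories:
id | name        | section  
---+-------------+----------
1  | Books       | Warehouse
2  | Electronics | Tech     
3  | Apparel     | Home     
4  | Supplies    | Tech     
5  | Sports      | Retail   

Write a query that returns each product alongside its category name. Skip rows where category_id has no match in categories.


INNER JOIN keeps only products rows whose category_id matches an id in categories. Walk through each product:
  - product 1 (Charger): category_id=3 -> matches Apparel
  - product 2 (Laptop): category_id=5 -> matches Sports
  - product 3 (Headphones): category_id=1 -> matches Books
  - product 4 (Printer): category_id=3 -> matches Apparel
  - product 5 (Desk): category_id=NULL, no match -> dropped
  - product 6 (Tablet): category_id=4 -> matches Supplies
  - product 7 (Lamp): category_id=NULL, no match -> dropped
So 2 of 7 rows are dropped.

SQL:
SELECT a.name, b.name AS category
FROM products a
INNER JOIN categories b ON a.category_id = b.id

Result:
name       | category
-----------+---------
Charger    | Apparel 
Laptop     | Sports  
Headphones | Books   
Printer    | Apparel 
Tablet     | Supplies


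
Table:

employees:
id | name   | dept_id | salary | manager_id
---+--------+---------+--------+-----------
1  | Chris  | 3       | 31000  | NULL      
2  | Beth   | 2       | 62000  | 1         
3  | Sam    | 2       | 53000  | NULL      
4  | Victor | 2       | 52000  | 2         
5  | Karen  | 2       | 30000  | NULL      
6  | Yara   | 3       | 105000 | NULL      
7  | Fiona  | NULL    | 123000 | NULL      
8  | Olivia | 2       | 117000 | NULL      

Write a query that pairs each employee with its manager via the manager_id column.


This is a self-join: employees is joined to a second copy of itself, matching each row's manager_id to another row's id. Use LEFT JOIN so rows with manager_id=NULL are kept.
  - employee 1 (Chris): manager_id=NULL -> NULL
  - employee 2 (Beth): manager_id=1 -> Chris
  - employee 3 (Sam): manager_id=NULL -> NULL
  - employee 4 (Victor): manager_id=2 -> Beth
  - employee 5 (Karen): manager_id=NULL -> NULL
  - employee 6 (Yara): manager_id=NULL -> NULL
  - employee 7 (Fiona): manager_id=NULL -> NULL
  - employee 8 (Olivia): manager_id=NULL -> NULL

SQL:
SELECT a.name AS item, b.name AS manager
FROM employees a
LEFT JOIN employees b ON a.manager_id = b.id

Result:
item   | manager
-------+--------
Chris  | NULL   
Beth   | Chris  
Sam    | NULL   
Victor | Beth   
Karen  | NULL   
Yara   | NULL   
Fiona  | NULL   
Olivia | NULL   


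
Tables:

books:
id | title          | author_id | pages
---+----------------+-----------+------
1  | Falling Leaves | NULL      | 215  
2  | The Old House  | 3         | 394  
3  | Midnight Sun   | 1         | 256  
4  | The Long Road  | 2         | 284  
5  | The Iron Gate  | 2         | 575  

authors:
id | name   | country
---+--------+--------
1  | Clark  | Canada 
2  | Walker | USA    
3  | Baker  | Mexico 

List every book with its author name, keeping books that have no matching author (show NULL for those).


LEFT JOIN keeps every row from books (the left table); where author_id has no match in authors, the author columns become NULL. Walk through each book:
  - book 1 (Falling Leaves): author_id=NULL, no match -> kept with NULL
  - book 2 (The Old House): author_id=3 -> matches Baker
  - book 3 (Midnight Sun): author_id=1 -> matches Clark
  - book 4 (The Long Road): author_id=2 -> matches Walker
  - book 5 (The Iron Gate): author_id=2 -> matches Walker
All 5 rows appear; 1 has NULL author.

SQL:
SELECT a.title, b.name AS author
FROM books a
LEFT JOIN authors b ON a.author_id = b.id

Result:
title          | author
---------------+-------
Falling Leaves | NULL  
The Old House  | Baker 
Midnight Sun   | Clark 
The Long Road  | Walker
The Iron Gate  | Walker


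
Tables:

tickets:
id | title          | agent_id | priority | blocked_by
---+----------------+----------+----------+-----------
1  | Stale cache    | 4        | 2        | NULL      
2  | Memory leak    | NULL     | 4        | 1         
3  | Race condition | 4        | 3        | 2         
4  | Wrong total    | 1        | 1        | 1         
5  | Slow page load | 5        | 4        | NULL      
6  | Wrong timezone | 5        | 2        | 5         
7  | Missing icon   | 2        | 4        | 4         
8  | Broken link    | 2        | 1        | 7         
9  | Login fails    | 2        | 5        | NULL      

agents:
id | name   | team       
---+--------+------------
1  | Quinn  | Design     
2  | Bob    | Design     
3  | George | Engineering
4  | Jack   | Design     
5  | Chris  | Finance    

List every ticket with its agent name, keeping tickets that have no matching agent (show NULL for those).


LEFT JOIN keeps every row from tickets (the left table); where agent_id has no match in agents, the agent columns become NULL. Walk through each ticket:
  - ticket 1 (Stale cache): agent_id=4 -> matches Jack
  - ticket 2 (Memory leak): agent_id=NULL, no match -> kept with NULL
  - ticket 3 (Race condition): agent_id=4 -> matches Jack
  - ticket 4 (Wrong total): agent_id=1 -> matches Quinn
  - ticket 5 (Slow page load): agent_id=5 -> matches Chris
  - ticket 6 (Wrong timezone): agent_id=5 -> matches Chris
  - ticket 7 (Missing icon): agent_id=2 -> matches Bob
  - ticket 8 (Broken link): agent_id=2 -> matches Bob
  - ticket 9 (Login fails): agent_id=2 -> matches Bob
All 9 rows appear; 1 has NULL agent.

SQL:
SELECT a.title, b.name AS agent
FROM tickets a
LEFT JOIN agents b ON a.agent_id = b.id

Result:
title          | agent
---------------+------
Stale cache    | Jack 
Memory leak    | NULL 
Race condition | Jack 
Wrong total    | Quinn
Slow page load | Chris
Wrong timezone | Chris
Missing icon   | Bob  
Broken link    | Bob  
Login fails    | Bob  


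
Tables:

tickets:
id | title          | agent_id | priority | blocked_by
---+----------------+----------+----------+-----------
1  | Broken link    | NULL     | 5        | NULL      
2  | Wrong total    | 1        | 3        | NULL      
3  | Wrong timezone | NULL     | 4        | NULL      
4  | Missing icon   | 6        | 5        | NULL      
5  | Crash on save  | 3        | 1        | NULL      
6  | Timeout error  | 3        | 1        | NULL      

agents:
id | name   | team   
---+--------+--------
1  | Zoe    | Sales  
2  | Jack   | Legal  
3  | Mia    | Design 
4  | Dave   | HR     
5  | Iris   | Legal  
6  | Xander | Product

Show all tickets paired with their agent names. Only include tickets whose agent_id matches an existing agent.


INNER JOIN keeps only tickets rows whose agent_id matches an id in agents. Walk through each ticket:
  - ticket 1 (Broken link): agent_id=NULL, no match -> dropped
  - ticket 2 (Wrong total): agent_id=1 -> matches Zoe
  - ticket 3 (Wrong timezone): agent_id=NULL, no match -> dropped
  - ticket 4 (Missing icon): agent_id=6 -> matches Xander
  - ticket 5 (Crash on save): agent_id=3 -> matches Mia
  - ticket 6 (Timeout error): agent_id=3 -> matches Mia
So 2 of 6 rows are dropped.

SQL:
SELECT a.title, b.name AS agent
FROM tickets a
INNER JOIN agents b ON a.agent_id = b.id

Result:
title         | agent 
--------------+-------
Wrong total   | Zoe   
Missing icon  | Xander
Crash on save | Mia   
Timeout error | Mia   
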